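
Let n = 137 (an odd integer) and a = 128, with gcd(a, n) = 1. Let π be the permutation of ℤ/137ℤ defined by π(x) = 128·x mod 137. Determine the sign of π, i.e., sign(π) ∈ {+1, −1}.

+1

Trace 69: π^k(69) = [69, 64, 109, 115, 61, 136, 9] for k=0..6.
3 cycles of lengths [68, 68, 1].
3 cycles on 137: each ℓ→(−1)^(ℓ−1), product (−1)^134 = +1.
The Jacobi symbol (128|137) = +1 (Zolotarev) agrees.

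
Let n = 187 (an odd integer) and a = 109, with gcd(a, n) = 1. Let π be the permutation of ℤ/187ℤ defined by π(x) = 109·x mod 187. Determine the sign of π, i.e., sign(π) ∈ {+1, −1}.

+1

Trace 54: π^k(54) = [54, 89, 164, 111, 131, 67, 10] for k=0..6.
The orbit structure of x ↦ 109x mod 187: 17 orbits of sizes [16, 16, 16, 16, 16, 16, 16, 16, 16, 16, 16, 2, 2, 2, 2, 2, 1].
sign(π) = (−1)^{n − #cycles} = (−1)^{187−17} = (−1)^170 = +1.
The Jacobi symbol (109|187) = +1 (Zolotarev) agrees.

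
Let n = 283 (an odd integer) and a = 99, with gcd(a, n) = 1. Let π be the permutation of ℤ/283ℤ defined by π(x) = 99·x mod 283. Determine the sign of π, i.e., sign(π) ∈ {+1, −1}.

+1

Start at x=233: 233 → 144 → 106 → 23 → 13 → 155 → 63 → … (one orbit).
The orbit structure of x ↦ 99x mod 283: 3 orbits of sizes [141, 141, 1].
Σ(ℓ_i−1) = 283−3 = 280; sign = (−1)^280 = +1.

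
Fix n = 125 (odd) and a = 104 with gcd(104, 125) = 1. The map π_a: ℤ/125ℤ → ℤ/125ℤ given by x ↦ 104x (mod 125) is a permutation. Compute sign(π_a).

Start at x=6: 6 → 124 → 21 → 59 → 11 → 19 → 101 → … (one orbit).
π_104 has 7 disjoint cycles with lengths [50, 50, 10, 10, 2, 2, 1] on {0,…,124}.
125 − 7 = 118 transpositions; sign(π) = (−1)^118 = +1.
(104|125)_J = +1 (Zolotarev's lemma cross-check).

+1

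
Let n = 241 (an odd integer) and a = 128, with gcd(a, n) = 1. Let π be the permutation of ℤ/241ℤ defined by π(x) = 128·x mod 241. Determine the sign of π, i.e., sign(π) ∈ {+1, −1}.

+1

Trace 113: π^k(113) = [113, 4, 30, 225, 121, 64, 239] for k=0..6.
π_128 has 11 disjoint cycles with lengths [24, 24, 24, 24, 24, 24, 24, 24, 24, 24, 1] on {0,…,240}.
11 cycles on 241: each ℓ→(−1)^(ℓ−1), product (−1)^230 = +1.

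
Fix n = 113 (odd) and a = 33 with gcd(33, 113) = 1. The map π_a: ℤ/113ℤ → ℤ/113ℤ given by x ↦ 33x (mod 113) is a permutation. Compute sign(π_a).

-1

Trace 105: π^k(105) = [105, 75, 102, 89, 112, 80, 41] for k=0..6.
Cycle lengths of π_33 on ℤ/113ℤ: [112, 1]; 2 cycles in total.
2 cycles on 113: each ℓ→(−1)^(ℓ−1), product (−1)^111 = -1.
Zolotarev: (33|113) = -1, matching the cycle-count sign.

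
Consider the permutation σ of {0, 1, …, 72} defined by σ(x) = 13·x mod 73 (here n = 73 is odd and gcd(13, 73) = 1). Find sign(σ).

Start at x=11: 11 → 70 → 34 → 4 → 52 → 19 → 28 → … (one orbit).
The orbit structure of x ↦ 13x mod 73: 2 orbits of sizes [72, 1].
n − c = 73 − 2 = 71; sign = (−1)^71 = -1.
(13|73)_J = -1 (Zolotarev's lemma cross-check).

-1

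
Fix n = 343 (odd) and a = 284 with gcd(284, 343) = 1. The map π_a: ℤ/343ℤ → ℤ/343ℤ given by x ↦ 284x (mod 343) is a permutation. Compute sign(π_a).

+1

Start at x=36: 36 → 277 → 121 → 64 → 340 → 177 → 190 → … (one orbit).
Decompose π into cycles: lengths [147, 147, 21, 21, 3, 3, 1] (7 cycles, including the fixed point 0).
With 7 cycles on 343 points, sign = (−1)^{343−7} = +1.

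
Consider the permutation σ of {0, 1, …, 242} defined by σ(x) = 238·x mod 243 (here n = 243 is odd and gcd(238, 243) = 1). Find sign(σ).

+1

Start at x=109: 109 → 184 → 52 → 226 → 85 → 61 → 181 → … (one orbit).
The orbit structure of x ↦ 238x mod 243: 11 orbits of sizes [81, 81, 27, 27, 9, 9, 3, 3, 1, 1, 1].
243 − 11 = 232 transpositions; sign(π) = (−1)^232 = +1.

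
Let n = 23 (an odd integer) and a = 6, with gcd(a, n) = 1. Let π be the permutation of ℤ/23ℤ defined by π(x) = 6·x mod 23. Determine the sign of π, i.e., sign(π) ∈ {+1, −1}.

+1

Trace 6: π^k(6) = [6, 13, 9, 8, 2, 12, 3] for k=0..6.
π_6 has 3 disjoint cycles with lengths [11, 11, 1] on {0,…,22}.
n − c = 23 − 3 = 20; sign = (−1)^20 = +1.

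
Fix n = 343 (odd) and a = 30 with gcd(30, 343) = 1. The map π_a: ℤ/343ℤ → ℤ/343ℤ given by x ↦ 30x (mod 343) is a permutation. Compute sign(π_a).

+1

Trace 246: π^k(246) = [246, 177, 165, 148, 324, 116, 50] for k=0..6.
Cycle type of π: 21×14 + 3×16 + 1; total 31 cycles.
Σ(ℓ_i−1) = 343−31 = 312; sign = (−1)^312 = +1.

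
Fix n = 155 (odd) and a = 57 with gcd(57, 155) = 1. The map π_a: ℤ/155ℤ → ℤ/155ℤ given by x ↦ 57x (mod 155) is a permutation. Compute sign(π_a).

+1

Trace 149: π^k(149) = [149, 123, 36, 37, 94, 88, 56] for k=0..6.
Cycle type of π: 12×10 + 6×5 + 4 + 1; total 17 cycles.
n − c = 155 − 17 = 138; sign = (−1)^138 = +1.
The Jacobi symbol (57|155) = +1 (Zolotarev) agrees.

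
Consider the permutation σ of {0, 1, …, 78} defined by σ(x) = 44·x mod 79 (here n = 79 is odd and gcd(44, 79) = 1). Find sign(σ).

Orbit of 45 under x↦44x: [45, 5, 62, 42, 31, 21, 55]… (length divides ord_79(44)).
3 cycles of lengths [39, 39, 1].
3 cycles on 79: each ℓ→(−1)^(ℓ−1), product (−1)^76 = +1.

+1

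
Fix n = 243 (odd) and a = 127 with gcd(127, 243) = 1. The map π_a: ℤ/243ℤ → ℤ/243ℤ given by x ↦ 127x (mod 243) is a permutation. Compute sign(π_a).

+1

Orbit of 37 under x↦127x: [37, 82, 208, 172, 217, 100, 64]… (length divides ord_243(127)).
The orbit structure of x ↦ 127x mod 243: 27 orbits of sizes [27, 27, 27, 27, 27, 27, 9, 9, 9, 9, 9, 9, 3, 3, 3, 3, 3, 3, 1, 1, 1, 1, 1, 1, 1, 1, 1].
With 27 cycles on 243 points, sign = (−1)^{243−27} = +1.
The Jacobi symbol (127|243) = +1 (Zolotarev) agrees.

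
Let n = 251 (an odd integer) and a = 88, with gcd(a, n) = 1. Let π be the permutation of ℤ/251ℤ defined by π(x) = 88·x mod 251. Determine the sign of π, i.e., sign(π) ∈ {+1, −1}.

Trace 21: π^k(21) = [21, 91, 227, 147, 135, 83, 25] for k=0..6.
Cycle lengths of π_88 on ℤ/251ℤ: [125, 125, 1]; 3 cycles in total.
251 − 3 = 248 transpositions; sign(π) = (−1)^248 = +1.

+1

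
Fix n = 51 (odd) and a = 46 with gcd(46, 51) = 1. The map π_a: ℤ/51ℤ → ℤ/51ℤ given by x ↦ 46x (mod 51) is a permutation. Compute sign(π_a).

-1

Trace 25: π^k(25) = [25, 28, 13, 37, 19, 7, 16] for k=0..6.
Cycle type of π: 16×3 + 1×3; total 6 cycles.
sign(π) = (−1)^{n − #cycles} = (−1)^{51−6} = (−1)^45 = -1.
Zolotarev: (46|51) = -1, matching the cycle-count sign.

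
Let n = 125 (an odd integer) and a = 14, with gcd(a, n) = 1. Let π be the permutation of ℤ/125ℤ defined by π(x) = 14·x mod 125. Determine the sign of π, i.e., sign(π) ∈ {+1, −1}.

Orbit of 56 under x↦14x: [56, 34, 101, 39, 46, 19, 16]… (length divides ord_125(14)).
Decompose π into cycles: lengths [50, 50, 10, 10, 2, 2, 1] (7 cycles, including the fixed point 0).
125 − 7 = 118 transpositions; sign(π) = (−1)^118 = +1.
(14|125)_J = +1 (Zolotarev's lemma cross-check).

+1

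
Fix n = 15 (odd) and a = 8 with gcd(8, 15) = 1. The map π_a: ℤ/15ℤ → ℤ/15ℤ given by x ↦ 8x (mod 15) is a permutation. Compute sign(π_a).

Trace 4: π^k(4) = [4, 2, 1, 8] for k=0..3.
5 cycles of lengths [4, 4, 4, 2, 1].
Σ(ℓ_i−1) = 15−5 = 10; sign = (−1)^10 = +1.
Via Zolotarev, sign(π_{8}) = (8|15) = +1.

+1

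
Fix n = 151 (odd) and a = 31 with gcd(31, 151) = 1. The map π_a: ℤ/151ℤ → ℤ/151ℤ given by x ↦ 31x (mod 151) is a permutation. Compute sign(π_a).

Trace 137: π^k(137) = [137, 19, 136, 139, 81, 95, 76] for k=0..6.
Cycle lengths of π_31 on ℤ/151ℤ: [75, 75, 1]; 3 cycles in total.
sign(π) = (−1)^{n − #cycles} = (−1)^{151−3} = (−1)^148 = +1.

+1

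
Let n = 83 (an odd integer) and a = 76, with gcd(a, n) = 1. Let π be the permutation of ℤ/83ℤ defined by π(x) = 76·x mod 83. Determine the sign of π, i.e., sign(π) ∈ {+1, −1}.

Trace 24: π^k(24) = [24, 81, 14, 68, 22, 12, 82] for k=0..6.
Cycle type of π: 82 + 1; total 2 cycles.
With 2 cycles on 83 points, sign = (−1)^{83−2} = -1.

-1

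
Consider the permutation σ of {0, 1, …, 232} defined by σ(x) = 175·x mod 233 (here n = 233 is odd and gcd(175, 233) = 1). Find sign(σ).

Orbit of 204 under x↦175x: [204, 51, 71, 76, 19, 63, 74]… (length divides ord_233(175)).
9 cycles of lengths [29, 29, 29, 29, 29, 29, 29, 29, 1].
9 cycles on 233: each ℓ→(−1)^(ℓ−1), product (−1)^224 = +1.

+1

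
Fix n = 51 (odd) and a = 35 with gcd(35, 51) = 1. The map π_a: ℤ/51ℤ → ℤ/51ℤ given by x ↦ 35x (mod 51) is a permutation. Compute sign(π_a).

-1

Start at x=1: 1 → 35 → 1 (one orbit).
Cycle type of π: 2×17 + 1×17; total 34 cycles.
Σ(ℓ_i−1) = 51−34 = 17; sign = (−1)^17 = -1.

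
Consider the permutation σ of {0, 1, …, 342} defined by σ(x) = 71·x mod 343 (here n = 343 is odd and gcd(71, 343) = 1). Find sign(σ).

Trace 274: π^k(274) = [274, 246, 316, 141, 64, 85, 204] for k=0..6.
19 cycles of lengths [49, 49, 49, 49, 49, 49, 7, 7, 7, 7, 7, 7, 1, 1, 1, 1, 1, 1, 1].
343 − 19 = 324 transpositions; sign(π) = (−1)^324 = +1.
(71|343)_J = +1 (Zolotarev's lemma cross-check).

+1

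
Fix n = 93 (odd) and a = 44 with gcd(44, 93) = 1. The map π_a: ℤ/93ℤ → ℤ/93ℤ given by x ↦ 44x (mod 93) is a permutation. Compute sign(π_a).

+1

Start at x=86: 86 → 64 → 26 → 28 → 23 → 82 → 74 → … (one orbit).
Decompose π into cycles: lengths [30, 30, 30, 2, 1] (5 cycles, including the fixed point 0).
Σ(ℓ_i−1) = 93−5 = 88; sign = (−1)^88 = +1.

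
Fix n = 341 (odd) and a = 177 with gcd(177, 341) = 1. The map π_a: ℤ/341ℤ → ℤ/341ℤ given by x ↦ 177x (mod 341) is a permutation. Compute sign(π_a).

Trace 276: π^k(276) = [276, 89, 67, 265, 188, 199, 100] for k=0..6.
22 cycles of lengths [30, 30, 30, 30, 30, 30, 30, 30, 30, 30, 30, 1, 1, 1, 1, 1, 1, 1, 1, 1, 1, 1].
sign(π) = (−1)^{n − #cycles} = (−1)^{341−22} = (−1)^319 = -1.

-1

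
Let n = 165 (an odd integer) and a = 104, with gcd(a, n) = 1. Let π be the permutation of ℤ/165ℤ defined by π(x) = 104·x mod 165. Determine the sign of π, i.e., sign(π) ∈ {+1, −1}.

Orbit of 136 under x↦104x: [136, 119, 1, 104, 91, 59, 31]… (length divides ord_165(104)).
π_104 has 24 disjoint cycles with lengths [10, 10, 10, 10, 10, 10, 10, 10, 10, 10, 10, 10, 10, 10, 5, 5, 2, 2, 2, 2, 2, 2, 2, 1] on {0,…,164}.
Σ(ℓ_i−1) = 165−24 = 141; sign = (−1)^141 = -1.

-1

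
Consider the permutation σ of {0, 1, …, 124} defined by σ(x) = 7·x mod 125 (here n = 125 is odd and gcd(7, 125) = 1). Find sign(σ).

Trace 26: π^k(26) = [26, 57, 24, 43, 51, 107, 124] for k=0..6.
Decompose π into cycles: lengths [20, 20, 20, 20, 20, 4, 4, 4, 4, 4, 4, 1] (12 cycles, including the fixed point 0).
With 12 cycles on 125 points, sign = (−1)^{125−12} = -1.
(7|125)_J = -1 (Zolotarev's lemma cross-check).

-1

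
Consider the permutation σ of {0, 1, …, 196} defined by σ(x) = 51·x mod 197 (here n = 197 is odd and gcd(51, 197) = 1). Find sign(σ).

Trace 114: π^k(114) = [114, 101, 29, 100, 175, 60, 105] for k=0..6.
The orbit structure of x ↦ 51x mod 197: 5 orbits of sizes [49, 49, 49, 49, 1].
sign(π) = (−1)^{n − #cycles} = (−1)^{197−5} = (−1)^192 = +1.

+1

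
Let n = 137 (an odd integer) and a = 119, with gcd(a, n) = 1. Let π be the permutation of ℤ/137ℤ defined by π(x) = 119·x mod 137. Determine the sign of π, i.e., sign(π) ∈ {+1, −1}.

+1

Orbit of 122 under x↦119x: [122, 133, 72, 74, 38, 1, 119]… (length divides ord_137(119)).
Cycle lengths of π_119 on ℤ/137ℤ: [17, 17, 17, 17, 17, 17, 17, 17, 1]; 9 cycles in total.
Σ(ℓ_i−1) = 137−9 = 128; sign = (−1)^128 = +1.
Zolotarev: (119|137) = +1, matching the cycle-count sign.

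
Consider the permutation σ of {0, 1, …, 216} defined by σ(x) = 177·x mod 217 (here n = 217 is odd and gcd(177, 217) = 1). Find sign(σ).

-1

Trace 72: π^k(72) = [72, 158, 190, 212, 200, 29, 142] for k=0..6.
The orbit structure of x ↦ 177x mod 217: 10 orbits of sizes [30, 30, 30, 30, 30, 30, 30, 3, 3, 1].
Σ(ℓ_i−1) = 217−10 = 207; sign = (−1)^207 = -1.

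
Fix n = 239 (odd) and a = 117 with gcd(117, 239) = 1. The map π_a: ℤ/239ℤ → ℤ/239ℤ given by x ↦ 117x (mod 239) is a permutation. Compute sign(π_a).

-1

Orbit of 79 under x↦117x: [79, 161, 195, 110, 203, 90, 14]… (length divides ord_239(117)).
Cycle type of π: 238 + 1; total 2 cycles.
n − c = 239 − 2 = 237; sign = (−1)^237 = -1.
The Jacobi symbol (117|239) = -1 (Zolotarev) agrees.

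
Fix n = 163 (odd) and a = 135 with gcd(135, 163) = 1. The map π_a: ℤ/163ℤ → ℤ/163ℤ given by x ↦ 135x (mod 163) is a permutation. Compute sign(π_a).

Trace 115: π^k(115) = [115, 40, 21, 64, 1, 135, 132] for k=0..6.
π_135 has 7 disjoint cycles with lengths [27, 27, 27, 27, 27, 27, 1] on {0,…,162}.
7 cycles on 163: each ℓ→(−1)^(ℓ−1), product (−1)^156 = +1.

+1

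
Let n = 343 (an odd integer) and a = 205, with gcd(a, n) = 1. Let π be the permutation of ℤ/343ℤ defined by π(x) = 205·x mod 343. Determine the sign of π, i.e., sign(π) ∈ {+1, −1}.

+1

Trace 107: π^k(107) = [107, 326, 288, 44, 102, 330, 79] for k=0..6.
π_205 has 7 disjoint cycles with lengths [147, 147, 21, 21, 3, 3, 1] on {0,…,342}.
Σ(ℓ_i−1) = 343−7 = 336; sign = (−1)^336 = +1.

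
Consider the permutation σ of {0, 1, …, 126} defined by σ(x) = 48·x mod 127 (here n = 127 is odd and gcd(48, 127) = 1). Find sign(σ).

-1

Orbit of 111 under x↦48x: [111, 121, 93, 19, 23, 88, 33]… (length divides ord_127(48)).
Cycle lengths of π_48 on ℤ/127ℤ: [126, 1]; 2 cycles in total.
sign(π) = (−1)^{n − #cycles} = (−1)^{127−2} = (−1)^125 = -1.
(48|127)_J = -1 (Zolotarev's lemma cross-check).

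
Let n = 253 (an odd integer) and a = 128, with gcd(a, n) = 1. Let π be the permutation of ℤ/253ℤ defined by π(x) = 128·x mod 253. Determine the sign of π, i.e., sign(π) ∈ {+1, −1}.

-1

Orbit of 70 under x↦128x: [70, 105, 31, 173, 133, 73, 236]… (length divides ord_253(128)).
π_128 has 6 disjoint cycles with lengths [110, 110, 11, 11, 10, 1] on {0,…,252}.
With 6 cycles on 253 points, sign = (−1)^{253−6} = -1.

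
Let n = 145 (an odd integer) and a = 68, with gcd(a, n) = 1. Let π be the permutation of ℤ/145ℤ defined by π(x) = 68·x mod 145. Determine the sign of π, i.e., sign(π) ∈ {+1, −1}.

+1

Orbit of 111 under x↦68x: [111, 8, 109, 17, 141, 18, 64]… (length divides ord_145(68)).
Cycle lengths of π_68 on ℤ/145ℤ: [28, 28, 28, 28, 28, 4, 1]; 7 cycles in total.
Σ(ℓ_i−1) = 145−7 = 138; sign = (−1)^138 = +1.
Via Zolotarev, sign(π_{68}) = (68|145) = +1.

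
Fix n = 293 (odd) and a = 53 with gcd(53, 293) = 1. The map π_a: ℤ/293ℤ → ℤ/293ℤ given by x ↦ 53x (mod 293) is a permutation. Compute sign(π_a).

+1

Orbit of 109 under x↦53x: [109, 210, 289, 81, 191, 161, 36]… (length divides ord_293(53)).
The orbit structure of x ↦ 53x mod 293: 5 orbits of sizes [73, 73, 73, 73, 1].
293 − 5 = 288 transpositions; sign(π) = (−1)^288 = +1.
(53|293)_J = +1 (Zolotarev's lemma cross-check).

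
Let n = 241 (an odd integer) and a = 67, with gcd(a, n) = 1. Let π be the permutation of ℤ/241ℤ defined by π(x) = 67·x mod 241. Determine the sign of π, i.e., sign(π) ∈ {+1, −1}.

+1

Orbit of 214 under x↦67x: [214, 119, 20, 135, 128, 141, 48]… (length divides ord_241(67)).
π_67 has 3 disjoint cycles with lengths [120, 120, 1] on {0,…,240}.
3 cycles on 241: each ℓ→(−1)^(ℓ−1), product (−1)^238 = +1.
Via Zolotarev, sign(π_{67}) = (67|241) = +1.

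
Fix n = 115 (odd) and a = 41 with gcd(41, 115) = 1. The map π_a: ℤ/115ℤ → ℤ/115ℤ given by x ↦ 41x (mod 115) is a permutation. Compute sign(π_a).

Start at x=81: 81 → 101 → 1 → 41 → 71 → 36 → 96 → … (one orbit).
π_41 has 15 disjoint cycles with lengths [11, 11, 11, 11, 11, 11, 11, 11, 11, 11, 1, 1, 1, 1, 1] on {0,…,114}.
sign(π) = (−1)^{n − #cycles} = (−1)^{115−15} = (−1)^100 = +1.

+1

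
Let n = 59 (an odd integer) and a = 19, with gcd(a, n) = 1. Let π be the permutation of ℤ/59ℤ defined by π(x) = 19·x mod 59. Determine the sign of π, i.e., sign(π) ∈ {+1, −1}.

+1

Trace 21: π^k(21) = [21, 45, 29, 20, 26, 22, 5] for k=0..6.
3 cycles of lengths [29, 29, 1].
n − c = 59 − 3 = 56; sign = (−1)^56 = +1.
The Jacobi symbol (19|59) = +1 (Zolotarev) agrees.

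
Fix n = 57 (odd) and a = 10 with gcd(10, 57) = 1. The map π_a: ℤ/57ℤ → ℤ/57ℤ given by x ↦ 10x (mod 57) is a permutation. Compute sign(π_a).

-1

Trace 4: π^k(4) = [4, 40, 1, 10, 43, 31, 25] for k=0..6.
The orbit structure of x ↦ 10x mod 57: 6 orbits of sizes [18, 18, 18, 1, 1, 1].
6 cycles on 57: each ℓ→(−1)^(ℓ−1), product (−1)^51 = -1.
The Jacobi symbol (10|57) = -1 (Zolotarev) agrees.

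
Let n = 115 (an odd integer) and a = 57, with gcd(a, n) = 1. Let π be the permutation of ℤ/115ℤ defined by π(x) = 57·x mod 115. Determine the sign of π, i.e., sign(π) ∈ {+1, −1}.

Start at x=4: 4 → 113 → 1 → 57 → 29 → 43 → 36 → … (one orbit).
π_57 has 5 disjoint cycles with lengths [44, 44, 22, 4, 1] on {0,…,114}.
With 5 cycles on 115 points, sign = (−1)^{115−5} = +1.

+1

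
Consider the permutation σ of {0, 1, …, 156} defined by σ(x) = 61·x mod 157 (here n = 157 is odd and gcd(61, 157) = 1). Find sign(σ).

Trace 65: π^k(65) = [65, 40, 85, 4, 87, 126, 150] for k=0..6.
The orbit structure of x ↦ 61x mod 157: 2 orbits of sizes [156, 1].
157 − 2 = 155 transpositions; sign(π) = (−1)^155 = -1.
Via Zolotarev, sign(π_{61}) = (61|157) = -1.

-1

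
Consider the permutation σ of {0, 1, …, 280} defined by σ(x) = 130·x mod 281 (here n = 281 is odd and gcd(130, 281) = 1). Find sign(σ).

-1

Orbit of 53 under x↦130x: [53, 146, 153, 220, 219, 89, 49]… (length divides ord_281(130)).
Cycle type of π: 40×7 + 1; total 8 cycles.
Σ(ℓ_i−1) = 281−8 = 273; sign = (−1)^273 = -1.
Check: (130/281) = -1 by Zolotarev.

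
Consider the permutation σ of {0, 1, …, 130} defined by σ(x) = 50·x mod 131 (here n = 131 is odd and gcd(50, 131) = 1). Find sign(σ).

-1

Orbit of 69 under x↦50x: [69, 44, 104, 91, 96, 84, 8]… (length divides ord_131(50)).
2 cycles of lengths [130, 1].
sign(π) = (−1)^{n − #cycles} = (−1)^{131−2} = (−1)^129 = -1.
(50|131)_J = -1 (Zolotarev's lemma cross-check).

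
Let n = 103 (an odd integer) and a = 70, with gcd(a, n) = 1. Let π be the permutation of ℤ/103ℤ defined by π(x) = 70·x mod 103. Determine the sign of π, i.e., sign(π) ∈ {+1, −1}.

Trace 11: π^k(11) = [11, 49, 31, 7, 78, 1, 70] for k=0..6.
π_70 has 2 disjoint cycles with lengths [102, 1] on {0,…,102}.
2 cycles on 103: each ℓ→(−1)^(ℓ−1), product (−1)^101 = -1.
Via Zolotarev, sign(π_{70}) = (70|103) = -1.

-1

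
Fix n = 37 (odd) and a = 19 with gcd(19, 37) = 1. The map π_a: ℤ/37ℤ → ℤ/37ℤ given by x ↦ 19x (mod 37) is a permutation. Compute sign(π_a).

-1

Orbit of 28 under x↦19x: [28, 14, 7, 22, 11, 24, 12]… (length divides ord_37(19)).
π_19 has 2 disjoint cycles with lengths [36, 1] on {0,…,36}.
Σ(ℓ_i−1) = 37−2 = 35; sign = (−1)^35 = -1.
Check: (19/37) = -1 by Zolotarev.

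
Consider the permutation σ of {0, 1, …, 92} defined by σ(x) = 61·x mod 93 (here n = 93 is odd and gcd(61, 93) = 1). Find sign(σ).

-1

Start at x=61: 61 → 1 → 61 (one orbit).
48 cycles of lengths [2, 2, 2, 2, 2, 2, 2, 2, 2, 2, 2, 2, 2, 2, 2, 2, 2, 2, 2, 2, 2, 2, 2, 2, 2, 2, 2, 2, 2, 2, 2, 2, 2, 2, 2, 2, 2, 2, 2, 2, 2, 2, 2, 2, 2, 1, 1, 1].
sign(π) = (−1)^{n − #cycles} = (−1)^{93−48} = (−1)^45 = -1.
(61|93)_J = -1 (Zolotarev's lemma cross-check).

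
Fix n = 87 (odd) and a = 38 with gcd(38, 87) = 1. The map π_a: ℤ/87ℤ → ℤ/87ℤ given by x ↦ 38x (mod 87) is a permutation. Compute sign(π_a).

Trace 35: π^k(35) = [35, 25, 80, 82, 71, 1, 38] for k=0..6.
Cycle type of π: 14×6 + 2 + 1; total 8 cycles.
n − c = 87 − 8 = 79; sign = (−1)^79 = -1.
(38|87)_J = -1 (Zolotarev's lemma cross-check).

-1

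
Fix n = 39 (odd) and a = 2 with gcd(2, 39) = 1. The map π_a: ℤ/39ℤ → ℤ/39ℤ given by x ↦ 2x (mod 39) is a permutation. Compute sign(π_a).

+1

Orbit of 1 under x↦2x: [1, 2, 4, 8, 16, 32, 25]… (length divides ord_39(2)).
5 cycles of lengths [12, 12, 12, 2, 1].
5 cycles on 39: each ℓ→(−1)^(ℓ−1), product (−1)^34 = +1.
(2|39)_J = +1 (Zolotarev's lemma cross-check).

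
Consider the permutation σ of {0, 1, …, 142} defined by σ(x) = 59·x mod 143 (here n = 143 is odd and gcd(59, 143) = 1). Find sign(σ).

Trace 80: π^k(80) = [80, 1, 59, 49, 31, 113, 89] for k=0..6.
Cycle lengths of π_59 on ℤ/143ℤ: [60, 60, 12, 5, 5, 1]; 6 cycles in total.
Σ(ℓ_i−1) = 143−6 = 137; sign = (−1)^137 = -1.
The Jacobi symbol (59|143) = -1 (Zolotarev) agrees.

-1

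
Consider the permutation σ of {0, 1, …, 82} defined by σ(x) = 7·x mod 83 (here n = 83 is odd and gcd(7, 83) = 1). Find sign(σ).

+1

Orbit of 23 under x↦7x: [23, 78, 48, 4, 28, 30, 44]… (length divides ord_83(7)).
3 cycles of lengths [41, 41, 1].
With 3 cycles on 83 points, sign = (−1)^{83−3} = +1.
Zolotarev: (7|83) = +1, matching the cycle-count sign.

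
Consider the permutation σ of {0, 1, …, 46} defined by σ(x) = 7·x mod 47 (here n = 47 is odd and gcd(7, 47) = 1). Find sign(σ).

+1

Start at x=4: 4 → 28 → 8 → 9 → 16 → 18 → 32 → … (one orbit).
π_7 has 3 disjoint cycles with lengths [23, 23, 1] on {0,…,46}.
Σ(ℓ_i−1) = 47−3 = 44; sign = (−1)^44 = +1.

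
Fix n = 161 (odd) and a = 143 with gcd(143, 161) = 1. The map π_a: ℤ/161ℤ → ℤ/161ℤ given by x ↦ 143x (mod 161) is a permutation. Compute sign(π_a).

+1

Trace 18: π^k(18) = [18, 159, 36, 157, 72, 153, 144] for k=0..6.
The orbit structure of x ↦ 143x mod 161: 5 orbits of sizes [66, 66, 22, 6, 1].
n − c = 161 − 5 = 156; sign = (−1)^156 = +1.
Check: (143/161) = +1 by Zolotarev.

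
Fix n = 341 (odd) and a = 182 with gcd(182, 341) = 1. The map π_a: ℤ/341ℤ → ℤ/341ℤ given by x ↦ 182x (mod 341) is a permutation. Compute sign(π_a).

+1

Orbit of 294 under x↦182x: [294, 312, 178, 1, 182, 47, 29]… (length divides ord_341(182)).
Cycle type of π: 10×34 + 1; total 35 cycles.
Σ(ℓ_i−1) = 341−35 = 306; sign = (−1)^306 = +1.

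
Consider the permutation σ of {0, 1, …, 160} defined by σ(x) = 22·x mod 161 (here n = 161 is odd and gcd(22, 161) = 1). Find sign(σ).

Start at x=22: 22 → 1 → 22 (one orbit).
Cycle type of π: 2×77 + 1×7; total 84 cycles.
sign(π) = (−1)^{n − #cycles} = (−1)^{161−84} = (−1)^77 = -1.
Via Zolotarev, sign(π_{22}) = (22|161) = -1.

-1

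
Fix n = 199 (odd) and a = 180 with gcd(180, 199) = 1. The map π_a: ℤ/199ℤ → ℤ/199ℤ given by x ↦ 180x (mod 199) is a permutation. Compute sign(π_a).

Orbit of 58 under x↦180x: [58, 92, 43, 178, 1, 180, 162]… (length divides ord_199(180)).
23 cycles of lengths [9, 9, 9, 9, 9, 9, 9, 9, 9, 9, 9, 9, 9, 9, 9, 9, 9, 9, 9, 9, 9, 9, 1].
With 23 cycles on 199 points, sign = (−1)^{199−23} = +1.
Zolotarev: (180|199) = +1, matching the cycle-count sign.

+1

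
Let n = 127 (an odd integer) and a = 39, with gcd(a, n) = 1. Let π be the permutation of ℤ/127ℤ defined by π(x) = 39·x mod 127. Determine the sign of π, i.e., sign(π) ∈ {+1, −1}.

-1

Start at x=121: 121 → 20 → 18 → 67 → 73 → 53 → 35 → … (one orbit).
Cycle lengths of π_39 on ℤ/127ℤ: [126, 1]; 2 cycles in total.
127 − 2 = 125 transpositions; sign(π) = (−1)^125 = -1.
Zolotarev: (39|127) = -1, matching the cycle-count sign.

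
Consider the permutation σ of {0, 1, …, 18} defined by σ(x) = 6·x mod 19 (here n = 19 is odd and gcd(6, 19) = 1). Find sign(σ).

+1

Orbit of 1 under x↦6x: [1, 6, 17, 7, 4, 5, 11]… (length divides ord_19(6)).
Cycle lengths of π_6 on ℤ/19ℤ: [9, 9, 1]; 3 cycles in total.
3 cycles on 19: each ℓ→(−1)^(ℓ−1), product (−1)^16 = +1.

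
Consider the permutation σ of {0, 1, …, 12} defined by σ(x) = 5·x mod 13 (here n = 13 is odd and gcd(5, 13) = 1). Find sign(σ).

-1

Start at x=1: 1 → 5 → 12 → 8 → 1 (one orbit).
Cycle type of π: 4×3 + 1; total 4 cycles.
sign(π) = (−1)^{n − #cycles} = (−1)^{13−4} = (−1)^9 = -1.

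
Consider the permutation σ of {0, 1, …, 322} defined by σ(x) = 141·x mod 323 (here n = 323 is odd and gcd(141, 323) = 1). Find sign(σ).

Start at x=191: 191 → 122 → 83 → 75 → 239 → 107 → 229 → … (one orbit).
11 cycles of lengths [48, 48, 48, 48, 48, 48, 16, 6, 6, 6, 1].
11 cycles on 323: each ℓ→(−1)^(ℓ−1), product (−1)^312 = +1.

+1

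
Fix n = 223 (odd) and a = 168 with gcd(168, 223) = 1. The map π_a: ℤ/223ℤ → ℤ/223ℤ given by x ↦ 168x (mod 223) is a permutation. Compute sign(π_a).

-1

Orbit of 45 under x↦168x: [45, 201, 95, 127, 151, 169, 71]… (length divides ord_223(168)).
The orbit structure of x ↦ 168x mod 223: 2 orbits of sizes [222, 1].
sign(π) = (−1)^{n − #cycles} = (−1)^{223−2} = (−1)^221 = -1.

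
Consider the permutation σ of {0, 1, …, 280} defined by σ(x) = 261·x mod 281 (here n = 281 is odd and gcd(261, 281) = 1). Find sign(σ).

Trace 17: π^k(17) = [17, 222, 56, 4, 201, 195, 34] for k=0..6.
Cycle lengths of π_261 on ℤ/281ℤ: [140, 140, 1]; 3 cycles in total.
3 cycles on 281: each ℓ→(−1)^(ℓ−1), product (−1)^278 = +1.

+1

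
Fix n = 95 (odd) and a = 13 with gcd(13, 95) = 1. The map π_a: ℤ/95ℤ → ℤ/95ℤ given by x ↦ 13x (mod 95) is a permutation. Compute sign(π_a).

Trace 39: π^k(39) = [39, 32, 36, 88, 4, 52, 11] for k=0..6.
Cycle lengths of π_13 on ℤ/95ℤ: [36, 36, 18, 4, 1]; 5 cycles in total.
sign(π) = (−1)^{n − #cycles} = (−1)^{95−5} = (−1)^90 = +1.

+1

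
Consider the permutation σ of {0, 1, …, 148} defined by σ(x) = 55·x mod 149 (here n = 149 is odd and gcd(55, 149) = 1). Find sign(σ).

Trace 136: π^k(136) = [136, 30, 11, 9, 48, 107, 74] for k=0..6.
Cycle type of π: 148 + 1; total 2 cycles.
With 2 cycles on 149 points, sign = (−1)^{149−2} = -1.

-1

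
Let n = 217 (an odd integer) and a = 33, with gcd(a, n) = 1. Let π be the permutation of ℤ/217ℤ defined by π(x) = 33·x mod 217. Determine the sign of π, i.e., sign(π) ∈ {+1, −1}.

-1

Orbit of 128 under x↦33x: [128, 101, 78, 187, 95, 97, 163]… (length divides ord_217(33)).
Cycle lengths of π_33 on ℤ/217ℤ: [30, 30, 30, 30, 30, 30, 6, 5, 5, 5, 5, 5, 5, 1]; 14 cycles in total.
Σ(ℓ_i−1) = 217−14 = 203; sign = (−1)^203 = -1.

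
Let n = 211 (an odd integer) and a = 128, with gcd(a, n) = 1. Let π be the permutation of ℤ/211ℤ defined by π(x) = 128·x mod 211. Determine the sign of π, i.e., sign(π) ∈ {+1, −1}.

Trace 10: π^k(10) = [10, 14, 104, 19, 111, 71, 15] for k=0..6.
Cycle type of π: 30×7 + 1; total 8 cycles.
With 8 cycles on 211 points, sign = (−1)^{211−8} = -1.
Via Zolotarev, sign(π_{128}) = (128|211) = -1.

-1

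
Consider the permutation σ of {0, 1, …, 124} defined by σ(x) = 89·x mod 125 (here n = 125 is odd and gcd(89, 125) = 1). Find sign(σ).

+1

Start at x=116: 116 → 74 → 86 → 29 → 81 → 84 → 101 → … (one orbit).
The orbit structure of x ↦ 89x mod 125: 7 orbits of sizes [50, 50, 10, 10, 2, 2, 1].
sign(π) = (−1)^{n − #cycles} = (−1)^{125−7} = (−1)^118 = +1.
(89|125)_J = +1 (Zolotarev's lemma cross-check).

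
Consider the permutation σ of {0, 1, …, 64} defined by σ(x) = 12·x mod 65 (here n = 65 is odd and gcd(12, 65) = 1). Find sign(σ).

Start at x=12: 12 → 14 → 38 → 1 → 12 (one orbit).
π_12 has 20 disjoint cycles with lengths [4, 4, 4, 4, 4, 4, 4, 4, 4, 4, 4, 4, 4, 2, 2, 2, 2, 2, 2, 1] on {0,…,64}.
n − c = 65 − 20 = 45; sign = (−1)^45 = -1.

-1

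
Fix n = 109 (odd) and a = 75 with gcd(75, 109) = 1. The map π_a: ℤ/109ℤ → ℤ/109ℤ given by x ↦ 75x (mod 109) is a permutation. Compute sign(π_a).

Trace 66: π^k(66) = [66, 45, 105, 27, 63, 38, 16] for k=0..6.
π_75 has 13 disjoint cycles with lengths [9, 9, 9, 9, 9, 9, 9, 9, 9, 9, 9, 9, 1] on {0,…,108}.
109 − 13 = 96 transpositions; sign(π) = (−1)^96 = +1.
Via Zolotarev, sign(π_{75}) = (75|109) = +1.

+1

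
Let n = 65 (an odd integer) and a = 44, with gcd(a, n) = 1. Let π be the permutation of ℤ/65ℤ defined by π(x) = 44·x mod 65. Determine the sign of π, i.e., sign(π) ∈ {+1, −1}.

-1

Start at x=1: 1 → 44 → 51 → 34 → 1 (one orbit).
Cycle type of π: 4×15 + 2×2 + 1; total 18 cycles.
sign(π) = (−1)^{n − #cycles} = (−1)^{65−18} = (−1)^47 = -1.
(44|65)_J = -1 (Zolotarev's lemma cross-check).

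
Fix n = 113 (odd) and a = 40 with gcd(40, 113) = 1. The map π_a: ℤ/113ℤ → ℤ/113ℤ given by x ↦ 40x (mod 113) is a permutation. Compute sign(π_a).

Trace 44: π^k(44) = [44, 65, 1, 40, 18, 42, 98] for k=0..6.
Cycle lengths of π_40 on ℤ/113ℤ: [16, 16, 16, 16, 16, 16, 16, 1]; 8 cycles in total.
sign(π) = (−1)^{n − #cycles} = (−1)^{113−8} = (−1)^105 = -1.
(40|113)_J = -1 (Zolotarev's lemma cross-check).

-1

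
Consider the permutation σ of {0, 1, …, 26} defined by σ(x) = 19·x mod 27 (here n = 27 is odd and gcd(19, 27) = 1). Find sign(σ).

+1

Start at x=10: 10 → 1 → 19 → 10 (one orbit).
The orbit structure of x ↦ 19x mod 27: 15 orbits of sizes [3, 3, 3, 3, 3, 3, 1, 1, 1, 1, 1, 1, 1, 1, 1].
15 cycles on 27: each ℓ→(−1)^(ℓ−1), product (−1)^12 = +1.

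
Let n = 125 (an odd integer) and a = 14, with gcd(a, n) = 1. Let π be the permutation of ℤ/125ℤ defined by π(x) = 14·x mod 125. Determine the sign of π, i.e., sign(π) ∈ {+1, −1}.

+1

Trace 39: π^k(39) = [39, 46, 19, 16, 99, 11, 29] for k=0..6.
The orbit structure of x ↦ 14x mod 125: 7 orbits of sizes [50, 50, 10, 10, 2, 2, 1].
7 cycles on 125: each ℓ→(−1)^(ℓ−1), product (−1)^118 = +1.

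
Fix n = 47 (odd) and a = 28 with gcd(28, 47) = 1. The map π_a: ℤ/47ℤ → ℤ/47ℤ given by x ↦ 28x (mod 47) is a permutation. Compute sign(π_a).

Trace 18: π^k(18) = [18, 34, 12, 7, 8, 36, 21] for k=0..6.
Cycle type of π: 23×2 + 1; total 3 cycles.
3 cycles on 47: each ℓ→(−1)^(ℓ−1), product (−1)^44 = +1.
Check: (28/47) = +1 by Zolotarev.

+1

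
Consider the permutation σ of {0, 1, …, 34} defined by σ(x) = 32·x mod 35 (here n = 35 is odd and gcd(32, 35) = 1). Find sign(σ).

Trace 22: π^k(22) = [22, 4, 23, 1, 32, 9, 8] for k=0..6.
The orbit structure of x ↦ 32x mod 35: 6 orbits of sizes [12, 12, 4, 3, 3, 1].
35 − 6 = 29 transpositions; sign(π) = (−1)^29 = -1.

-1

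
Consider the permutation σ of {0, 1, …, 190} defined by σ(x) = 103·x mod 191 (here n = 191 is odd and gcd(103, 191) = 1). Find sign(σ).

Orbit of 67 under x↦103x: [67, 25, 92, 117, 18, 135, 153]… (length divides ord_191(103)).
π_103 has 3 disjoint cycles with lengths [95, 95, 1] on {0,…,190}.
191 − 3 = 188 transpositions; sign(π) = (−1)^188 = +1.
The Jacobi symbol (103|191) = +1 (Zolotarev) agrees.

+1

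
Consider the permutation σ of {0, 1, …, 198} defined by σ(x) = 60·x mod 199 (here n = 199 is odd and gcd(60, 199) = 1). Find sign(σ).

-1

Trace 74: π^k(74) = [74, 62, 138, 121, 96, 188, 136] for k=0..6.
π_60 has 10 disjoint cycles with lengths [22, 22, 22, 22, 22, 22, 22, 22, 22, 1] on {0,…,198}.
sign(π) = (−1)^{n − #cycles} = (−1)^{199−10} = (−1)^189 = -1.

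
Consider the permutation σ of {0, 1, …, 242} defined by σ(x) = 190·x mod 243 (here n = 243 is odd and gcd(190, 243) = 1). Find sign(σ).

Orbit of 82 under x↦190x: [82, 28, 217, 163, 109, 55, 1]… (length divides ord_243(190)).
π_190 has 63 disjoint cycles with lengths [9, 9, 9, 9, 9, 9, 9, 9, 9, 9, 9, 9, 9, 9, 9, 9, 9, 9, 3, 3, 3, 3, 3, 3, 3, 3, 3, 3, 3, 3, 3, 3, 3, 3, 3, 3, 1, 1, 1, 1, 1, 1, 1, 1, 1, 1, 1, 1, 1, 1, 1, 1, 1, 1, 1, 1, 1, 1, 1, 1, 1, 1, 1] on {0,…,242}.
63 cycles on 243: each ℓ→(−1)^(ℓ−1), product (−1)^180 = +1.

+1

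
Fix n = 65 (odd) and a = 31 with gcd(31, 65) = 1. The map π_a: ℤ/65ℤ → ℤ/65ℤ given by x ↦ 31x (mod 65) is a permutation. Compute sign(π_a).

Orbit of 1 under x↦31x: [1, 31, 51, 21]… (length divides ord_65(31)).
π_31 has 20 disjoint cycles with lengths [4, 4, 4, 4, 4, 4, 4, 4, 4, 4, 4, 4, 4, 4, 4, 1, 1, 1, 1, 1] on {0,…,64}.
65 − 20 = 45 transpositions; sign(π) = (−1)^45 = -1.

-1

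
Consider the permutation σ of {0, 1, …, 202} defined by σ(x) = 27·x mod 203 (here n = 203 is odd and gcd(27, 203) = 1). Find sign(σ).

+1

Orbit of 69 under x↦27x: [69, 36, 160, 57, 118, 141, 153]… (length divides ord_203(27)).
Cycle type of π: 28×7 + 2×3 + 1; total 11 cycles.
n − c = 203 − 11 = 192; sign = (−1)^192 = +1.
Via Zolotarev, sign(π_{27}) = (27|203) = +1.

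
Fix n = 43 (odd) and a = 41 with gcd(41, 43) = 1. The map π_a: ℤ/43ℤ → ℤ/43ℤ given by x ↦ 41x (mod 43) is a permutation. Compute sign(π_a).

+1

Start at x=4: 4 → 35 → 16 → 11 → 21 → 1 → 41 → 4 (one orbit).
Cycle type of π: 7×6 + 1; total 7 cycles.
With 7 cycles on 43 points, sign = (−1)^{43−7} = +1.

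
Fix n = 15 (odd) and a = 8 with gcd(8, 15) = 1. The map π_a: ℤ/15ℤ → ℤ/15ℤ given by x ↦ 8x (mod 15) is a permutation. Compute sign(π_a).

Trace 2: π^k(2) = [2, 1, 8, 4] for k=0..3.
π_8 has 5 disjoint cycles with lengths [4, 4, 4, 2, 1] on {0,…,14}.
With 5 cycles on 15 points, sign = (−1)^{15−5} = +1.
Check: (8/15) = +1 by Zolotarev.

+1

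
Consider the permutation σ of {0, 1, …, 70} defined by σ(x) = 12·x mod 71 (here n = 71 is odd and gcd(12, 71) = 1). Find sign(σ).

+1

Start at x=9: 9 → 37 → 18 → 3 → 36 → 6 → 1 → … (one orbit).
Cycle type of π: 35×2 + 1; total 3 cycles.
71 − 3 = 68 transpositions; sign(π) = (−1)^68 = +1.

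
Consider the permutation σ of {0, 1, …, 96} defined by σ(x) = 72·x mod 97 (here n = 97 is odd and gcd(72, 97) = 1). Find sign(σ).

Start at x=64: 64 → 49 → 36 → 70 → 93 → 3 → 22 → … (one orbit).
Cycle lengths of π_72 on ℤ/97ℤ: [48, 48, 1]; 3 cycles in total.
n − c = 97 − 3 = 94; sign = (−1)^94 = +1.
Check: (72/97) = +1 by Zolotarev.

+1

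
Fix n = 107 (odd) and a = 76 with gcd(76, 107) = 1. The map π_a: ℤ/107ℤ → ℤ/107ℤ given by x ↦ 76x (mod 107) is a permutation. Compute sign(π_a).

+1

Orbit of 79 under x↦76x: [79, 12, 56, 83, 102, 48, 10]… (length divides ord_107(76)).
π_76 has 3 disjoint cycles with lengths [53, 53, 1] on {0,…,106}.
With 3 cycles on 107 points, sign = (−1)^{107−3} = +1.
Check: (76/107) = +1 by Zolotarev.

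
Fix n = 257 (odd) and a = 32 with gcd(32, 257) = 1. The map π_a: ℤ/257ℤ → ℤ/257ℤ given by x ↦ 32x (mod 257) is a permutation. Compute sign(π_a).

+1

Start at x=241: 241 → 2 → 64 → 249 → 1 → 32 → 253 → … (one orbit).
17 cycles of lengths [16, 16, 16, 16, 16, 16, 16, 16, 16, 16, 16, 16, 16, 16, 16, 16, 1].
n − c = 257 − 17 = 240; sign = (−1)^240 = +1.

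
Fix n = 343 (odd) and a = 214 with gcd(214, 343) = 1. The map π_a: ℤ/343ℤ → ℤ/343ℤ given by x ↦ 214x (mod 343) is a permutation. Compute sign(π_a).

Start at x=295: 295 → 18 → 79 → 99 → 263 → 30 → 246 → … (one orbit).
Cycle type of π: 21×14 + 3×16 + 1; total 31 cycles.
Σ(ℓ_i−1) = 343−31 = 312; sign = (−1)^312 = +1.

+1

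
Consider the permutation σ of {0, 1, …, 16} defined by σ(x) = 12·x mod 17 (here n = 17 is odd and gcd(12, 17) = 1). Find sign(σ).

Trace 4: π^k(4) = [4, 14, 15, 10, 1, 12, 8] for k=0..6.
The orbit structure of x ↦ 12x mod 17: 2 orbits of sizes [16, 1].
17 − 2 = 15 transpositions; sign(π) = (−1)^15 = -1.
Zolotarev: (12|17) = -1, matching the cycle-count sign.

-1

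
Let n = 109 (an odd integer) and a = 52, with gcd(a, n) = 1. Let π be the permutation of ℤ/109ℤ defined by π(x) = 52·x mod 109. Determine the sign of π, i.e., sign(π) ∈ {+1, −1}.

Orbit of 46 under x↦52x: [46, 103, 15, 17, 12, 79, 75]… (length divides ord_109(52)).
Cycle lengths of π_52 on ℤ/109ℤ: [108, 1]; 2 cycles in total.
n − c = 109 − 2 = 107; sign = (−1)^107 = -1.
The Jacobi symbol (52|109) = -1 (Zolotarev) agrees.

-1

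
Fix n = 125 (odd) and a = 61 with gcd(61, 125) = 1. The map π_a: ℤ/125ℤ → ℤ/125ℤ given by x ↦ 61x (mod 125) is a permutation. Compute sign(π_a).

+1

Trace 51: π^k(51) = [51, 111, 21, 31, 16, 101, 36] for k=0..6.
Decompose π into cycles: lengths [25, 25, 25, 25, 5, 5, 5, 5, 1, 1, 1, 1, 1] (13 cycles, including the fixed point 0).
n − c = 125 − 13 = 112; sign = (−1)^112 = +1.
Zolotarev: (61|125) = +1, matching the cycle-count sign.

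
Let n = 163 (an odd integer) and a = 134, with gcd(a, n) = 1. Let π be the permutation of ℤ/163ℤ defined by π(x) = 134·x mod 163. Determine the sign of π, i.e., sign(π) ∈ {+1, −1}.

Orbit of 69 under x↦134x: [69, 118, 1, 134, 26, 61, 24]… (length divides ord_163(134)).
Decompose π into cycles: lengths [81, 81, 1] (3 cycles, including the fixed point 0).
With 3 cycles on 163 points, sign = (−1)^{163−3} = +1.
Via Zolotarev, sign(π_{134}) = (134|163) = +1.

+1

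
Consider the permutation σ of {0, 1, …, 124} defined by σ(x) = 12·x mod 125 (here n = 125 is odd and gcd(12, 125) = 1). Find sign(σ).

Orbit of 96 under x↦12x: [96, 27, 74, 13, 31, 122, 89]… (length divides ord_125(12)).
π_12 has 4 disjoint cycles with lengths [100, 20, 4, 1] on {0,…,124}.
125 − 4 = 121 transpositions; sign(π) = (−1)^121 = -1.
Zolotarev: (12|125) = -1, matching the cycle-count sign.

-1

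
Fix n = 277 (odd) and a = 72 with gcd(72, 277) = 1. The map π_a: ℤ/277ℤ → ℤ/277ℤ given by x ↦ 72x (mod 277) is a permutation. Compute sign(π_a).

-1

Start at x=174: 174 → 63 → 104 → 9 → 94 → 120 → 53 → … (one orbit).
π_72 has 2 disjoint cycles with lengths [276, 1] on {0,…,276}.
sign(π) = (−1)^{n − #cycles} = (−1)^{277−2} = (−1)^275 = -1.
(72|277)_J = -1 (Zolotarev's lemma cross-check).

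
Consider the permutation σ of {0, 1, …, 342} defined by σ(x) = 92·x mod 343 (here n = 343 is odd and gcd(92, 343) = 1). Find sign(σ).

Trace 190: π^k(190) = [190, 330, 176, 71, 15, 8, 50] for k=0..6.
Cycle lengths of π_92 on ℤ/343ℤ: [49, 49, 49, 49, 49, 49, 7, 7, 7, 7, 7, 7, 1, 1, 1, 1, 1, 1, 1]; 19 cycles in total.
343 − 19 = 324 transpositions; sign(π) = (−1)^324 = +1.
Check: (92/343) = +1 by Zolotarev.

+1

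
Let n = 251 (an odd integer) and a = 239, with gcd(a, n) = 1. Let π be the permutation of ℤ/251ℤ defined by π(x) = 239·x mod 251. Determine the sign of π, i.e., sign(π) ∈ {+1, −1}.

-1

Trace 101: π^k(101) = [101, 43, 237, 168, 243, 96, 103] for k=0..6.
The orbit structure of x ↦ 239x mod 251: 2 orbits of sizes [250, 1].
With 2 cycles on 251 points, sign = (−1)^{251−2} = -1.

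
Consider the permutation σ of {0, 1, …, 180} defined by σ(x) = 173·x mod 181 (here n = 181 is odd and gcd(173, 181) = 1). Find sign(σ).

Trace 19: π^k(19) = [19, 29, 130, 46, 175, 48, 159] for k=0..6.
Cycle lengths of π_173 on ℤ/181ℤ: [60, 60, 60, 1]; 4 cycles in total.
Σ(ℓ_i−1) = 181−4 = 177; sign = (−1)^177 = -1.

-1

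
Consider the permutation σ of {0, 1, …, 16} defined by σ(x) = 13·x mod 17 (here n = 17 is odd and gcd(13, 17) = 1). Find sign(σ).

+1

Trace 16: π^k(16) = [16, 4, 1, 13] for k=0..3.
Cycle lengths of π_13 on ℤ/17ℤ: [4, 4, 4, 4, 1]; 5 cycles in total.
17 − 5 = 12 transpositions; sign(π) = (−1)^12 = +1.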